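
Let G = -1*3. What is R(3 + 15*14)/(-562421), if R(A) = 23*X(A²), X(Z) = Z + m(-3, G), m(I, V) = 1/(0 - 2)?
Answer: -2086951/1124842 ≈ -1.8553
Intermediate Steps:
G = -3
m(I, V) = -½ (m(I, V) = 1/(-2) = -½)
X(Z) = -½ + Z (X(Z) = Z - ½ = -½ + Z)
R(A) = -23/2 + 23*A² (R(A) = 23*(-½ + A²) = -23/2 + 23*A²)
R(3 + 15*14)/(-562421) = (-23/2 + 23*(3 + 15*14)²)/(-562421) = (-23/2 + 23*(3 + 210)²)*(-1/562421) = (-23/2 + 23*213²)*(-1/562421) = (-23/2 + 23*45369)*(-1/562421) = (-23/2 + 1043487)*(-1/562421) = (2086951/2)*(-1/562421) = -2086951/1124842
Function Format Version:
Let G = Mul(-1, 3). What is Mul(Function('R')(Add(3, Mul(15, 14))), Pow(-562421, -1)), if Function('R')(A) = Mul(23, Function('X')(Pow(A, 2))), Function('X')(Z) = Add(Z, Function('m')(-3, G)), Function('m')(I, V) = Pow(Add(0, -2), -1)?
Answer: Rational(-2086951, 1124842) ≈ -1.8553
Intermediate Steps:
G = -3
Function('m')(I, V) = Rational(-1, 2) (Function('m')(I, V) = Pow(-2, -1) = Rational(-1, 2))
Function('X')(Z) = Add(Rational(-1, 2), Z) (Function('X')(Z) = Add(Z, Rational(-1, 2)) = Add(Rational(-1, 2), Z))
Function('R')(A) = Add(Rational(-23, 2), Mul(23, Pow(A, 2))) (Function('R')(A) = Mul(23, Add(Rational(-1, 2), Pow(A, 2))) = Add(Rational(-23, 2), Mul(23, Pow(A, 2))))
Mul(Function('R')(Add(3, Mul(15, 14))), Pow(-562421, -1)) = Mul(Add(Rational(-23, 2), Mul(23, Pow(Add(3, Mul(15, 14)), 2))), Pow(-562421, -1)) = Mul(Add(Rational(-23, 2), Mul(23, Pow(Add(3, 210), 2))), Rational(-1, 562421)) = Mul(Add(Rational(-23, 2), Mul(23, Pow(213, 2))), Rational(-1, 562421)) = Mul(Add(Rational(-23, 2), Mul(23, 45369)), Rational(-1, 562421)) = Mul(Add(Rational(-23, 2), 1043487), Rational(-1, 562421)) = Mul(Rational(2086951, 2), Rational(-1, 562421)) = Rational(-2086951, 1124842)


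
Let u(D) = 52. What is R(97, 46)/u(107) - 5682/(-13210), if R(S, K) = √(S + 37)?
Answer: 2841/6605 + √134/52 ≈ 0.65274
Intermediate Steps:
R(S, K) = √(37 + S)
R(97, 46)/u(107) - 5682/(-13210) = √(37 + 97)/52 - 5682/(-13210) = √134*(1/52) - 5682*(-1/13210) = √134/52 + 2841/6605 = 2841/6605 + √134/52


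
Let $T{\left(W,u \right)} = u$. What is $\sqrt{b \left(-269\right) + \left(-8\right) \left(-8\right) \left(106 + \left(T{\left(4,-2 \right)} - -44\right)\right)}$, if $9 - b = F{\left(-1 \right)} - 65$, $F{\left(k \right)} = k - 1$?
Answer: $2 i \sqrt{2743} \approx 104.75 i$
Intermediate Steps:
$F{\left(k \right)} = -1 + k$ ($F{\left(k \right)} = k - 1 = -1 + k$)
$b = 76$ ($b = 9 - \left(\left(-1 - 1\right) - 65\right) = 9 - \left(-2 - 65\right) = 9 - -67 = 9 + 67 = 76$)
$\sqrt{b \left(-269\right) + \left(-8\right) \left(-8\right) \left(106 + \left(T{\left(4,-2 \right)} - -44\right)\right)} = \sqrt{76 \left(-269\right) + \left(-8\right) \left(-8\right) \left(106 - -42\right)} = \sqrt{-20444 + 64 \left(106 + \left(-2 + 44\right)\right)} = \sqrt{-20444 + 64 \left(106 + 42\right)} = \sqrt{-20444 + 64 \cdot 148} = \sqrt{-20444 + 9472} = \sqrt{-10972} = 2 i \sqrt{2743}$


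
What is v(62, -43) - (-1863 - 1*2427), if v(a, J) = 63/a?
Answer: 266043/62 ≈ 4291.0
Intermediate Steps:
v(62, -43) - (-1863 - 1*2427) = 63/62 - (-1863 - 1*2427) = 63*(1/62) - (-1863 - 2427) = 63/62 - 1*(-4290) = 63/62 + 4290 = 266043/62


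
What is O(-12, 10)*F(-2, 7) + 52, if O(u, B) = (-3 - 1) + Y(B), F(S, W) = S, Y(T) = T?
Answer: 40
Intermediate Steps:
O(u, B) = -4 + B (O(u, B) = (-3 - 1) + B = -4 + B)
O(-12, 10)*F(-2, 7) + 52 = (-4 + 10)*(-2) + 52 = 6*(-2) + 52 = -12 + 52 = 40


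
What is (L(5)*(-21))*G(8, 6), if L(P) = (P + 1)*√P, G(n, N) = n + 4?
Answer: -1512*√5 ≈ -3380.9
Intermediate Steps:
G(n, N) = 4 + n
L(P) = √P*(1 + P) (L(P) = (1 + P)*√P = √P*(1 + P))
(L(5)*(-21))*G(8, 6) = ((√5*(1 + 5))*(-21))*(4 + 8) = ((√5*6)*(-21))*12 = ((6*√5)*(-21))*12 = -126*√5*12 = -1512*√5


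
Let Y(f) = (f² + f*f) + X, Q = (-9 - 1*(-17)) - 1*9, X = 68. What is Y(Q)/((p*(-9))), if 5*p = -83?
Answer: 350/747 ≈ 0.46854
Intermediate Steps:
p = -83/5 (p = (⅕)*(-83) = -83/5 ≈ -16.600)
Q = -1 (Q = (-9 + 17) - 9 = 8 - 9 = -1)
Y(f) = 68 + 2*f² (Y(f) = (f² + f*f) + 68 = (f² + f²) + 68 = 2*f² + 68 = 68 + 2*f²)
Y(Q)/((p*(-9))) = (68 + 2*(-1)²)/((-83/5*(-9))) = (68 + 2*1)/(747/5) = (68 + 2)*(5/747) = 70*(5/747) = 350/747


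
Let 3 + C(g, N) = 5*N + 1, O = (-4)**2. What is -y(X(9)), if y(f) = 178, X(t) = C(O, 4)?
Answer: -178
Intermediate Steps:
O = 16
C(g, N) = -2 + 5*N (C(g, N) = -3 + (5*N + 1) = -3 + (1 + 5*N) = -2 + 5*N)
X(t) = 18 (X(t) = -2 + 5*4 = -2 + 20 = 18)
-y(X(9)) = -1*178 = -178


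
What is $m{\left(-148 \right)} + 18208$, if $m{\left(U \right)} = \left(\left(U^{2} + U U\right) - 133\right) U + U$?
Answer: $-6445840$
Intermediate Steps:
$m{\left(U \right)} = U + U \left(-133 + 2 U^{2}\right)$ ($m{\left(U \right)} = \left(\left(U^{2} + U^{2}\right) - 133\right) U + U = \left(2 U^{2} - 133\right) U + U = \left(-133 + 2 U^{2}\right) U + U = U \left(-133 + 2 U^{2}\right) + U = U + U \left(-133 + 2 U^{2}\right)$)
$m{\left(-148 \right)} + 18208 = 2 \left(-148\right) \left(-66 + \left(-148\right)^{2}\right) + 18208 = 2 \left(-148\right) \left(-66 + 21904\right) + 18208 = 2 \left(-148\right) 21838 + 18208 = -6464048 + 18208 = -6445840$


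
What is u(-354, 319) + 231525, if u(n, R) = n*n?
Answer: 356841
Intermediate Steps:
u(n, R) = n²
u(-354, 319) + 231525 = (-354)² + 231525 = 125316 + 231525 = 356841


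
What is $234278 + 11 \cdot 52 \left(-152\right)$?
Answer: $147334$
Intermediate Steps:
$234278 + 11 \cdot 52 \left(-152\right) = 234278 + 572 \left(-152\right) = 234278 - 86944 = 147334$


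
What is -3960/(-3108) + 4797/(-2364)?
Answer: -154101/204092 ≈ -0.75506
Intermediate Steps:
-3960/(-3108) + 4797/(-2364) = -3960*(-1/3108) + 4797*(-1/2364) = 330/259 - 1599/788 = -154101/204092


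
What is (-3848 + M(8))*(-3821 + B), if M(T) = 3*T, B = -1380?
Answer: 19888624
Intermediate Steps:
(-3848 + M(8))*(-3821 + B) = (-3848 + 3*8)*(-3821 - 1380) = (-3848 + 24)*(-5201) = -3824*(-5201) = 19888624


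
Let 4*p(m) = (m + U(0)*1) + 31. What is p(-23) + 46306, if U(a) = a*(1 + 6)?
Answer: 46308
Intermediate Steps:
U(a) = 7*a (U(a) = a*7 = 7*a)
p(m) = 31/4 + m/4 (p(m) = ((m + (7*0)*1) + 31)/4 = ((m + 0*1) + 31)/4 = ((m + 0) + 31)/4 = (m + 31)/4 = (31 + m)/4 = 31/4 + m/4)
p(-23) + 46306 = (31/4 + (¼)*(-23)) + 46306 = (31/4 - 23/4) + 46306 = 2 + 46306 = 46308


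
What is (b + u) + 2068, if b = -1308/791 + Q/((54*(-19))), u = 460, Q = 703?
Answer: 107881093/42714 ≈ 2525.7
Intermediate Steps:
b = -99899/42714 (b = -1308/791 + 703/((54*(-19))) = -1308*1/791 + 703/(-1026) = -1308/791 + 703*(-1/1026) = -1308/791 - 37/54 = -99899/42714 ≈ -2.3388)
(b + u) + 2068 = (-99899/42714 + 460) + 2068 = 19548541/42714 + 2068 = 107881093/42714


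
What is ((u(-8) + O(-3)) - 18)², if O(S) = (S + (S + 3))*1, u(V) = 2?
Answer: 361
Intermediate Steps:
O(S) = 3 + 2*S (O(S) = (S + (3 + S))*1 = (3 + 2*S)*1 = 3 + 2*S)
((u(-8) + O(-3)) - 18)² = ((2 + (3 + 2*(-3))) - 18)² = ((2 + (3 - 6)) - 18)² = ((2 - 3) - 18)² = (-1 - 18)² = (-19)² = 361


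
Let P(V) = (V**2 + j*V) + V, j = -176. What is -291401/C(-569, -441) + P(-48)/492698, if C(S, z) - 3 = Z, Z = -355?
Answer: 6526202623/7883168 ≈ 827.87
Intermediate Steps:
C(S, z) = -352 (C(S, z) = 3 - 355 = -352)
P(V) = V**2 - 175*V (P(V) = (V**2 - 176*V) + V = V**2 - 175*V)
-291401/C(-569, -441) + P(-48)/492698 = -291401/(-352) - 48*(-175 - 48)/492698 = -291401*(-1/352) - 48*(-223)*(1/492698) = 26491/32 + 10704*(1/492698) = 26491/32 + 5352/246349 = 6526202623/7883168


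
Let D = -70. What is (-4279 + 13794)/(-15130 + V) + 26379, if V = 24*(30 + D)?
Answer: 84885719/3218 ≈ 26378.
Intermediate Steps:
V = -960 (V = 24*(30 - 70) = 24*(-40) = -960)
(-4279 + 13794)/(-15130 + V) + 26379 = (-4279 + 13794)/(-15130 - 960) + 26379 = 9515/(-16090) + 26379 = 9515*(-1/16090) + 26379 = -1903/3218 + 26379 = 84885719/3218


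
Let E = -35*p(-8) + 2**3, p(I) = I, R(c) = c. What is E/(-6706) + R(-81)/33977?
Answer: -5164281/113924881 ≈ -0.045331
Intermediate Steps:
E = 288 (E = -35*(-8) + 2**3 = 280 + 8 = 288)
E/(-6706) + R(-81)/33977 = 288/(-6706) - 81/33977 = 288*(-1/6706) - 81*1/33977 = -144/3353 - 81/33977 = -5164281/113924881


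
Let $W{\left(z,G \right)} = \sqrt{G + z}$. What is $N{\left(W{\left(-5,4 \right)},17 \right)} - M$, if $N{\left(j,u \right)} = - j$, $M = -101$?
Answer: $101 - i \approx 101.0 - 1.0 i$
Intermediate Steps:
$N{\left(W{\left(-5,4 \right)},17 \right)} - M = - \sqrt{4 - 5} - -101 = - \sqrt{-1} + 101 = - i + 101 = 101 - i$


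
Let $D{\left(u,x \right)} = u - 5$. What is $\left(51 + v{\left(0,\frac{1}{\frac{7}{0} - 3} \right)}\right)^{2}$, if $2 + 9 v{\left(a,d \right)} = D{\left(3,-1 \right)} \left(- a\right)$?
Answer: $\frac{208849}{81} \approx 2578.4$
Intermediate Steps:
$D{\left(u,x \right)} = -5 + u$ ($D{\left(u,x \right)} = u - 5 = -5 + u$)
$v{\left(a,d \right)} = - \frac{2}{9} + \frac{2 a}{9}$ ($v{\left(a,d \right)} = - \frac{2}{9} + \frac{\left(-5 + 3\right) \left(- a\right)}{9} = - \frac{2}{9} + \frac{\left(-2\right) \left(- a\right)}{9} = - \frac{2}{9} + \frac{2 a}{9}$)
$\left(51 + v{\left(0,\frac{1}{\frac{7}{0} - 3} \right)}\right)^{2} = \left(51 + \left(- \frac{2}{9} + \frac{2}{9} \cdot 0\right)\right)^{2} = \left(51 + \left(- \frac{2}{9} + 0\right)\right)^{2} = \left(51 - \frac{2}{9}\right)^{2} = \left(\frac{457}{9}\right)^{2} = \frac{208849}{81}$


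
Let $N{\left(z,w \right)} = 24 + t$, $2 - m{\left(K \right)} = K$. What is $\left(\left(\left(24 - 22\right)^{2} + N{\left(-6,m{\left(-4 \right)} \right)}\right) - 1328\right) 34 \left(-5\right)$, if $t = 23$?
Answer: $217090$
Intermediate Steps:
$m{\left(K \right)} = 2 - K$
$N{\left(z,w \right)} = 47$ ($N{\left(z,w \right)} = 24 + 23 = 47$)
$\left(\left(\left(24 - 22\right)^{2} + N{\left(-6,m{\left(-4 \right)} \right)}\right) - 1328\right) 34 \left(-5\right) = \left(\left(\left(24 - 22\right)^{2} + 47\right) - 1328\right) 34 \left(-5\right) = \left(\left(2^{2} + 47\right) - 1328\right) \left(-170\right) = \left(\left(4 + 47\right) - 1328\right) \left(-170\right) = \left(51 - 1328\right) \left(-170\right) = \left(-1277\right) \left(-170\right) = 217090$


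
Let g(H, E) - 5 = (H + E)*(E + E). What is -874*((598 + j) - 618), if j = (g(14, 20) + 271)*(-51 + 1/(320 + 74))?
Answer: 14368572236/197 ≈ 7.2937e+7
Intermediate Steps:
g(H, E) = 5 + 2*E*(E + H) (g(H, E) = 5 + (H + E)*(E + E) = 5 + (E + H)*(2*E) = 5 + 2*E*(E + H))
j = -16436074/197 (j = ((5 + 2*20² + 2*20*14) + 271)*(-51 + 1/(320 + 74)) = ((5 + 2*400 + 560) + 271)*(-51 + 1/394) = ((5 + 800 + 560) + 271)*(-51 + 1/394) = (1365 + 271)*(-20093/394) = 1636*(-20093/394) = -16436074/197 ≈ -83432.)
-874*((598 + j) - 618) = -874*((598 - 16436074/197) - 618) = -874*(-16318268/197 - 618) = -874*(-16440014/197) = 14368572236/197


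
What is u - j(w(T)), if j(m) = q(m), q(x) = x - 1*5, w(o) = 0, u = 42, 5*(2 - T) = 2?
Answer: 47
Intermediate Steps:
T = 8/5 (T = 2 - ⅕*2 = 2 - ⅖ = 8/5 ≈ 1.6000)
q(x) = -5 + x (q(x) = x - 5 = -5 + x)
j(m) = -5 + m
u - j(w(T)) = 42 - (-5 + 0) = 42 - 1*(-5) = 42 + 5 = 47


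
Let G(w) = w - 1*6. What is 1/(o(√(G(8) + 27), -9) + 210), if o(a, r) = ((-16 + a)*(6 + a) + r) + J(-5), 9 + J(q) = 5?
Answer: 13/1400 + √29/1400 ≈ 0.013132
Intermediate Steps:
G(w) = -6 + w (G(w) = w - 6 = -6 + w)
J(q) = -4 (J(q) = -9 + 5 = -4)
o(a, r) = -4 + r + (-16 + a)*(6 + a) (o(a, r) = ((-16 + a)*(6 + a) + r) - 4 = (r + (-16 + a)*(6 + a)) - 4 = -4 + r + (-16 + a)*(6 + a))
1/(o(√(G(8) + 27), -9) + 210) = 1/((-100 - 9 + (√((-6 + 8) + 27))² - 10*√((-6 + 8) + 27)) + 210) = 1/((-100 - 9 + (√(2 + 27))² - 10*√(2 + 27)) + 210) = 1/((-100 - 9 + (√29)² - 10*√29) + 210) = 1/((-100 - 9 + 29 - 10*√29) + 210) = 1/((-80 - 10*√29) + 210) = 1/(130 - 10*√29)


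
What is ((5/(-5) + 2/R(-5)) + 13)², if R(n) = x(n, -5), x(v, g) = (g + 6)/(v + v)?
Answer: 64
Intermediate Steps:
x(v, g) = (6 + g)/(2*v) (x(v, g) = (6 + g)/((2*v)) = (6 + g)*(1/(2*v)) = (6 + g)/(2*v))
R(n) = 1/(2*n) (R(n) = (6 - 5)/(2*n) = (½)*1/n = 1/(2*n))
((5/(-5) + 2/R(-5)) + 13)² = ((5/(-5) + 2/(((½)/(-5)))) + 13)² = ((5*(-⅕) + 2/(((½)*(-⅕)))) + 13)² = ((-1 + 2/(-⅒)) + 13)² = ((-1 + 2*(-10)) + 13)² = ((-1 - 20) + 13)² = (-21 + 13)² = (-8)² = 64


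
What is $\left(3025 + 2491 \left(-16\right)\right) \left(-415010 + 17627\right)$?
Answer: $14636013273$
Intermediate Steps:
$\left(3025 + 2491 \left(-16\right)\right) \left(-415010 + 17627\right) = \left(3025 - 39856\right) \left(-397383\right) = \left(-36831\right) \left(-397383\right) = 14636013273$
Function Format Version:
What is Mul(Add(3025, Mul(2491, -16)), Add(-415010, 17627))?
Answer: 14636013273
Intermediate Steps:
Mul(Add(3025, Mul(2491, -16)), Add(-415010, 17627)) = Mul(Add(3025, -39856), -397383) = Mul(-36831, -397383) = 14636013273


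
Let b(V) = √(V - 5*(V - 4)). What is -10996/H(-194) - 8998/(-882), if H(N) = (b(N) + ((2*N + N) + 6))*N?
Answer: 35761021243/3539582865 - 2749*√199/8026265 ≈ 10.098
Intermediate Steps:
b(V) = √(20 - 4*V) (b(V) = √(V - 5*(-4 + V)) = √(V + (20 - 5*V)) = √(20 - 4*V))
H(N) = N*(6 + 2*√(5 - N) + 3*N) (H(N) = (2*√(5 - N) + ((2*N + N) + 6))*N = (2*√(5 - N) + (3*N + 6))*N = (2*√(5 - N) + (6 + 3*N))*N = (6 + 2*√(5 - N) + 3*N)*N = N*(6 + 2*√(5 - N) + 3*N))
-10996/H(-194) - 8998/(-882) = -10996*(-1/(194*(6 + 2*√(5 - 1*(-194)) + 3*(-194)))) - 8998/(-882) = -10996*(-1/(194*(6 + 2*√(5 + 194) - 582))) - 8998*(-1/882) = -10996*(-1/(194*(6 + 2*√199 - 582))) + 4499/441 = -10996*(-1/(194*(-576 + 2*√199))) + 4499/441 = -10996/(111744 - 388*√199) + 4499/441 = 4499/441 - 10996/(111744 - 388*√199)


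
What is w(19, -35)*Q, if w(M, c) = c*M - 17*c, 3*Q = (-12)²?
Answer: -3360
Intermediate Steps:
Q = 48 (Q = (⅓)*(-12)² = (⅓)*144 = 48)
w(M, c) = -17*c + M*c (w(M, c) = M*c - 17*c = -17*c + M*c)
w(19, -35)*Q = -35*(-17 + 19)*48 = -35*2*48 = -70*48 = -3360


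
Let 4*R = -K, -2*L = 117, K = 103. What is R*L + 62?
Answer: 12547/8 ≈ 1568.4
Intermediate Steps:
L = -117/2 (L = -½*117 = -117/2 ≈ -58.500)
R = -103/4 (R = (-1*103)/4 = (¼)*(-103) = -103/4 ≈ -25.750)
R*L + 62 = -103/4*(-117/2) + 62 = 12051/8 + 62 = 12547/8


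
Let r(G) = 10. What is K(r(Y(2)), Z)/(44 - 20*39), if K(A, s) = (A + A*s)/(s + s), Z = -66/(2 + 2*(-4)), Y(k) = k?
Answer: -15/2024 ≈ -0.0074111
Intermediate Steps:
Z = 11 (Z = -66/(2 - 8) = -66/(-6) = -66*(-⅙) = 11)
K(A, s) = (A + A*s)/(2*s) (K(A, s) = (A + A*s)/((2*s)) = (A + A*s)*(1/(2*s)) = (A + A*s)/(2*s))
K(r(Y(2)), Z)/(44 - 20*39) = ((½)*10*(1 + 11)/11)/(44 - 20*39) = ((½)*10*(1/11)*12)/(44 - 780) = (60/11)/(-736) = (60/11)*(-1/736) = -15/2024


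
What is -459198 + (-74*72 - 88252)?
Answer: -552778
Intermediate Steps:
-459198 + (-74*72 - 88252) = -459198 + (-5328 - 88252) = -459198 - 93580 = -552778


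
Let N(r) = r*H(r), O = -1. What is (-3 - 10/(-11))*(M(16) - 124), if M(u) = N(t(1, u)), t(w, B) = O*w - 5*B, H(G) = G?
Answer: -148051/11 ≈ -13459.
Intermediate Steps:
t(w, B) = -w - 5*B
N(r) = r² (N(r) = r*r = r²)
M(u) = (-1 - 5*u)² (M(u) = (-1*1 - 5*u)² = (-1 - 5*u)²)
(-3 - 10/(-11))*(M(16) - 124) = (-3 - 10/(-11))*((1 + 5*16)² - 124) = (-3 - 10*(-1/11))*((1 + 80)² - 124) = (-3 + 10/11)*(81² - 124) = -23*(6561 - 124)/11 = -23/11*6437 = -148051/11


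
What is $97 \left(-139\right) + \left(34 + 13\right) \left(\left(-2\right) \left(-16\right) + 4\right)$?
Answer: $-11791$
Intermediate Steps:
$97 \left(-139\right) + \left(34 + 13\right) \left(\left(-2\right) \left(-16\right) + 4\right) = -13483 + 47 \left(32 + 4\right) = -13483 + 47 \cdot 36 = -13483 + 1692 = -11791$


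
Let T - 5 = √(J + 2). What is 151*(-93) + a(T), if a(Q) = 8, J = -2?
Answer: -14035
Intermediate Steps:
T = 5 (T = 5 + √(-2 + 2) = 5 + √0 = 5 + 0 = 5)
151*(-93) + a(T) = 151*(-93) + 8 = -14043 + 8 = -14035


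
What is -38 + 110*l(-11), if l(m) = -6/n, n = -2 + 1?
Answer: 622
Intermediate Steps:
n = -1
l(m) = 6 (l(m) = -6/(-1) = -6*(-1) = 6)
-38 + 110*l(-11) = -38 + 110*6 = -38 + 660 = 622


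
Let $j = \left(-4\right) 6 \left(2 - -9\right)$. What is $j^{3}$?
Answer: $-18399744$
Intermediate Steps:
$j = -264$ ($j = - 24 \left(2 + 9\right) = \left(-24\right) 11 = -264$)
$j^{3} = \left(-264\right)^{3} = -18399744$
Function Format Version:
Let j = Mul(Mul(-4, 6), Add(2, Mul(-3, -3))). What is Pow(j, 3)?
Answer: -18399744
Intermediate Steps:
j = -264 (j = Mul(-24, Add(2, 9)) = Mul(-24, 11) = -264)
Pow(j, 3) = Pow(-264, 3) = -18399744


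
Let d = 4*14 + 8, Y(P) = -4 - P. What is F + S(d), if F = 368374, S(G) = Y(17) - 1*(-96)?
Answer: 368449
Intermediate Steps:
d = 64 (d = 56 + 8 = 64)
S(G) = 75 (S(G) = (-4 - 1*17) - 1*(-96) = (-4 - 17) + 96 = -21 + 96 = 75)
F + S(d) = 368374 + 75 = 368449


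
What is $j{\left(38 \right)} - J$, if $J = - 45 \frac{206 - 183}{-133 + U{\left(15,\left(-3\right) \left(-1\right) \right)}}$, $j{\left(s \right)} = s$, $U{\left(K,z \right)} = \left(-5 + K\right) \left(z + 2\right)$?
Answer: $\frac{2119}{83} \approx 25.53$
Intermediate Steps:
$U{\left(K,z \right)} = \left(-5 + K\right) \left(2 + z\right)$
$J = \frac{1035}{83}$ ($J = - 45 \frac{206 - 183}{-133 + \left(-10 - 5 \left(\left(-3\right) \left(-1\right)\right) + 2 \cdot 15 + 15 \left(\left(-3\right) \left(-1\right)\right)\right)} = - 45 \frac{23}{-133 + \left(-10 - 15 + 30 + 15 \cdot 3\right)} = - 45 \frac{23}{-133 + \left(-10 - 15 + 30 + 45\right)} = - 45 \frac{23}{-133 + 50} = - 45 \frac{23}{-83} = - 45 \cdot 23 \left(- \frac{1}{83}\right) = \left(-45\right) \left(- \frac{23}{83}\right) = \frac{1035}{83} \approx 12.47$)
$j{\left(38 \right)} - J = 38 - \frac{1035}{83} = \frac{2119}{83}$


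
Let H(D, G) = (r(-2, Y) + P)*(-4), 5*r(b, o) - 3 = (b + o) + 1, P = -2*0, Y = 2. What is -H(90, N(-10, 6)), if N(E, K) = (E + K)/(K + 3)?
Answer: 16/5 ≈ 3.2000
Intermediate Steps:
N(E, K) = (E + K)/(3 + K)
P = 0
r(b, o) = ⅘ + b/5 + o/5 (r(b, o) = ⅗ + ((b + o) + 1)/5 = ⅗ + (1 + b + o)/5 = ⅗ + (⅕ + b/5 + o/5) = ⅘ + b/5 + o/5)
H(D, G) = -16/5 (H(D, G) = ((⅘ + (⅕)*(-2) + (⅕)*2) + 0)*(-4) = ((⅘ - ⅖ + ⅖) + 0)*(-4) = (⅘ + 0)*(-4) = (⅘)*(-4) = -16/5)
-H(90, N(-10, 6)) = -1*(-16/5) = 16/5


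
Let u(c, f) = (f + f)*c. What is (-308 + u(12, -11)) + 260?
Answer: -312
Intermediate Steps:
u(c, f) = 2*c*f (u(c, f) = (2*f)*c = 2*c*f)
(-308 + u(12, -11)) + 260 = (-308 + 2*12*(-11)) + 260 = (-308 - 264) + 260 = -572 + 260 = -312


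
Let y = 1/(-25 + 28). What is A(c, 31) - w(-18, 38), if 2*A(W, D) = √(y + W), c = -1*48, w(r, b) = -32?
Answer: 32 + I*√429/6 ≈ 32.0 + 3.4521*I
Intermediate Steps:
y = ⅓ (y = 1/3 = ⅓ ≈ 0.33333)
c = -48
A(W, D) = √(⅓ + W)/2
A(c, 31) - w(-18, 38) = √(3 + 9*(-48))/6 - 1*(-32) = √(3 - 432)/6 + 32 = √(-429)/6 + 32 = (I*√429)/6 + 32 = I*√429/6 + 32 = 32 + I*√429/6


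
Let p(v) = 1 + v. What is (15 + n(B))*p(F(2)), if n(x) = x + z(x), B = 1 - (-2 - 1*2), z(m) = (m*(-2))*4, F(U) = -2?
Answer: 20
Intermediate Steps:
z(m) = -8*m (z(m) = -2*m*4 = -8*m)
B = 5 (B = 1 - (-2 - 2) = 1 - 1*(-4) = 1 + 4 = 5)
n(x) = -7*x (n(x) = x - 8*x = -7*x)
(15 + n(B))*p(F(2)) = (15 - 7*5)*(1 - 2) = (15 - 35)*(-1) = -20*(-1) = 20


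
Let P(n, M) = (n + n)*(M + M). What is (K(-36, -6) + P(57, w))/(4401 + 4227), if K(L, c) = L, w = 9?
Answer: 168/719 ≈ 0.23366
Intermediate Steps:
P(n, M) = 4*M*n (P(n, M) = (2*n)*(2*M) = 4*M*n)
(K(-36, -6) + P(57, w))/(4401 + 4227) = (-36 + 4*9*57)/(4401 + 4227) = (-36 + 2052)/8628 = 2016*(1/8628) = 168/719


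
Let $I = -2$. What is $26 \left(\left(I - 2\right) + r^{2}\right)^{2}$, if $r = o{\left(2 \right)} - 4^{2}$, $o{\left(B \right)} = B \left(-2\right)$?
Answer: $4077216$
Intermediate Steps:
$o{\left(B \right)} = - 2 B$
$r = -20$ ($r = \left(-2\right) 2 - 4^{2} = -4 - 16 = -20$)
$26 \left(\left(I - 2\right) + r^{2}\right)^{2} = 26 \left(\left(-2 - 2\right) + \left(-20\right)^{2}\right)^{2} = 26 \left(-4 + 400\right)^{2} = 26 \cdot 396^{2} = 26 \cdot 156816 = 4077216$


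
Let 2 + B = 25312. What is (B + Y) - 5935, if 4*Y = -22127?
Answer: 55373/4 ≈ 13843.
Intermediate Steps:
Y = -22127/4 (Y = (¼)*(-22127) = -22127/4 ≈ -5531.8)
B = 25310 (B = -2 + 25312 = 25310)
(B + Y) - 5935 = (25310 - 22127/4) - 5935 = 79113/4 - 5935 = 55373/4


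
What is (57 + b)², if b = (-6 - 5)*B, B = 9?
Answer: 1764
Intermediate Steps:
b = -99 (b = (-6 - 5)*9 = -11*9 = -99)
(57 + b)² = (57 - 99)² = (-42)² = 1764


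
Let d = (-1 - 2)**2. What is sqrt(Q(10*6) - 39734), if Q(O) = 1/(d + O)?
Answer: I*sqrt(189173505)/69 ≈ 199.33*I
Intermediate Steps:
d = 9 (d = (-3)**2 = 9)
Q(O) = 1/(9 + O)
sqrt(Q(10*6) - 39734) = sqrt(1/(9 + 10*6) - 39734) = sqrt(1/(9 + 60) - 39734) = sqrt(1/69 - 39734) = sqrt(-2741645/69) = I*sqrt(189173505)/69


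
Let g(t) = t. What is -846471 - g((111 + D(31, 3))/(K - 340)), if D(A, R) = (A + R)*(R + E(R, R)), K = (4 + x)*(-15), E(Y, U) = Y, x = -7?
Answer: -49941726/59 ≈ -8.4647e+5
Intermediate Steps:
K = 45 (K = (4 - 7)*(-15) = -3*(-15) = 45)
D(A, R) = 2*R*(A + R) (D(A, R) = (A + R)*(R + R) = (A + R)*(2*R) = 2*R*(A + R))
-846471 - g((111 + D(31, 3))/(K - 340)) = -846471 - (111 + 2*3*(31 + 3))/(45 - 340) = -846471 - (111 + 2*3*34)/(-295) = -846471 - (111 + 204)*(-1)/295 = -846471 - 315*(-1)/295 = -846471 - 1*(-63/59) = -846471 + 63/59 = -49941726/59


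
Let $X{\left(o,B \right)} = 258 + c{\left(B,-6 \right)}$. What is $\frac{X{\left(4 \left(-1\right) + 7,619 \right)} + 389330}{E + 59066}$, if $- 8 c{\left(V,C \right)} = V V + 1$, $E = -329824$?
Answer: $- \frac{1366771}{1083032} \approx -1.262$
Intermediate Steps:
$c{\left(V,C \right)} = - \frac{1}{8} - \frac{V^{2}}{8}$ ($c{\left(V,C \right)} = - \frac{V V + 1}{8} = - \frac{V^{2} + 1}{8} = - \frac{1 + V^{2}}{8} = - \frac{1}{8} - \frac{V^{2}}{8}$)
$X{\left(o,B \right)} = \frac{2063}{8} - \frac{B^{2}}{8}$ ($X{\left(o,B \right)} = 258 - \left(\frac{1}{8} + \frac{B^{2}}{8}\right) = \frac{2063}{8} - \frac{B^{2}}{8}$)
$\frac{X{\left(4 \left(-1\right) + 7,619 \right)} + 389330}{E + 59066} = \frac{\left(\frac{2063}{8} - \frac{619^{2}}{8}\right) + 389330}{-329824 + 59066} = \frac{\left(\frac{2063}{8} - \frac{383161}{8}\right) + 389330}{-270758} = \left(\left(\frac{2063}{8} - \frac{383161}{8}\right) + 389330\right) \left(- \frac{1}{270758}\right) = \left(- \frac{190549}{4} + 389330\right) \left(- \frac{1}{270758}\right) = \frac{1366771}{4} \left(- \frac{1}{270758}\right) = - \frac{1366771}{1083032}$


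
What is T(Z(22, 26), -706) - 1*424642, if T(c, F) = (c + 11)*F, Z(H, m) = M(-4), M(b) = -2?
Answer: -430996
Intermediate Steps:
Z(H, m) = -2
T(c, F) = F*(11 + c) (T(c, F) = (11 + c)*F = F*(11 + c))
T(Z(22, 26), -706) - 1*424642 = -706*(11 - 2) - 1*424642 = -706*9 - 424642 = -6354 - 424642 = -430996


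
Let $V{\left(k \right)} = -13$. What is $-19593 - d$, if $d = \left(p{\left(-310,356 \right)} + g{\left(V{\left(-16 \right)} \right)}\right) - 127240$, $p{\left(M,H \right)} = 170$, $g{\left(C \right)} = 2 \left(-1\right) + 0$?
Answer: $107479$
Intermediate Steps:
$g{\left(C \right)} = -2$ ($g{\left(C \right)} = -2 + 0 = -2$)
$d = -127072$ ($d = \left(170 - 2\right) - 127240 = 168 - 127240 = -127072$)
$-19593 - d = -19593 - -127072 = -19593 + 127072 = 107479$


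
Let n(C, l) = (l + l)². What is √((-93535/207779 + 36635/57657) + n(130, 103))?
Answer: √36037696073077906648386/921531831 ≈ 206.00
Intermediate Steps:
n(C, l) = 4*l² (n(C, l) = (2*l)² = 4*l²)
√((-93535/207779 + 36635/57657) + n(130, 103)) = √((-93535/207779 + 36635/57657) + 4*103²) = √((-93535*1/207779 + 36635*(1/57657)) + 4*10609) = √((-7195/15983 + 36635/57657) + 42436) = √(170695090/921531831 + 42436) = √(39106295475406/921531831) = √36037696073077906648386/921531831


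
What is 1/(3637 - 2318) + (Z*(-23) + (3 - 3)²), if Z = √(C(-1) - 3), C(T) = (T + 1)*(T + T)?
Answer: 1/1319 - 23*I*√3 ≈ 0.00075815 - 39.837*I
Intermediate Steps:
C(T) = 2*T*(1 + T) (C(T) = (1 + T)*(2*T) = 2*T*(1 + T))
Z = I*√3 (Z = √(2*(-1)*(1 - 1) - 3) = √(2*(-1)*0 - 3) = √(0 - 3) = √(-3) = I*√3 ≈ 1.732*I)
1/(3637 - 2318) + (Z*(-23) + (3 - 3)²) = 1/(3637 - 2318) + ((I*√3)*(-23) + (3 - 3)²) = 1/1319 + (-23*I*√3 + 0²) = 1/1319 + (-23*I*√3 + 0) = 1/1319 - 23*I*√3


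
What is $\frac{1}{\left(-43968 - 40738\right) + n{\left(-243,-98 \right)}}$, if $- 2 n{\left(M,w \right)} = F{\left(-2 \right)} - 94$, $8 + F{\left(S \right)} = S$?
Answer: $- \frac{1}{84654} \approx -1.1813 \cdot 10^{-5}$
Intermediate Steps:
$F{\left(S \right)} = -8 + S$
$n{\left(M,w \right)} = 52$ ($n{\left(M,w \right)} = - \frac{\left(-8 - 2\right) - 94}{2} = - \frac{-10 - 94}{2} = \left(- \frac{1}{2}\right) \left(-104\right) = 52$)
$\frac{1}{\left(-43968 - 40738\right) + n{\left(-243,-98 \right)}} = \frac{1}{\left(-43968 - 40738\right) + 52} = \frac{1}{-84706 + 52} = \frac{1}{-84654} = - \frac{1}{84654}$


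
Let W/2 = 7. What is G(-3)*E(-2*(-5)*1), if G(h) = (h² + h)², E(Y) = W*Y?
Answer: 5040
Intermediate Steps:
W = 14 (W = 2*7 = 14)
E(Y) = 14*Y
G(h) = (h + h²)²
G(-3)*E(-2*(-5)*1) = ((-3)²*(1 - 3)²)*(14*(-2*(-5)*1)) = (9*(-2)²)*(14*(10*1)) = (9*4)*(14*10) = 36*140 = 5040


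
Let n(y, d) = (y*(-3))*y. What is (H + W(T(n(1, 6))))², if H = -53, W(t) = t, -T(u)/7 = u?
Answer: 1024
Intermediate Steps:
n(y, d) = -3*y² (n(y, d) = (-3*y)*y = -3*y²)
T(u) = -7*u
(H + W(T(n(1, 6))))² = (-53 - (-21)*1²)² = (-53 - (-21))² = (-53 - 7*(-3))² = (-53 + 21)² = (-32)² = 1024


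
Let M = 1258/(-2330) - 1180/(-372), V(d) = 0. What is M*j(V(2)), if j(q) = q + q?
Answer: 0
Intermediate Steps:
M = 285178/108345 (M = 1258*(-1/2330) - 1180*(-1/372) = -629/1165 + 295/93 = 285178/108345 ≈ 2.6321)
j(q) = 2*q
M*j(V(2)) = 285178*(2*0)/108345 = (285178/108345)*0 = 0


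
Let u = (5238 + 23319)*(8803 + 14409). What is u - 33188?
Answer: 662831896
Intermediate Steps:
u = 662865084 (u = 28557*23212 = 662865084)
u - 33188 = 662865084 - 33188 = 662831896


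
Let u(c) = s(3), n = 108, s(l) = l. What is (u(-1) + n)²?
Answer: 12321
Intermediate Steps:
u(c) = 3
(u(-1) + n)² = (3 + 108)² = 111² = 12321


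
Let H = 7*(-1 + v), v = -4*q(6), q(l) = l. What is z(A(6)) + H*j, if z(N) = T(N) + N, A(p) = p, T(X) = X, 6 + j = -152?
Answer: 27662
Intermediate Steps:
j = -158 (j = -6 - 152 = -158)
v = -24 (v = -4*6 = -24)
z(N) = 2*N (z(N) = N + N = 2*N)
H = -175 (H = 7*(-1 - 24) = 7*(-25) = -175)
z(A(6)) + H*j = 2*6 - 175*(-158) = 12 + 27650 = 27662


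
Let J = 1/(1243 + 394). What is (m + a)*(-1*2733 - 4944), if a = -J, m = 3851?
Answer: -48396468222/1637 ≈ -2.9564e+7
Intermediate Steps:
J = 1/1637 ≈ 0.00061087
a = -1/1637 (a = -1*1/1637 = -1/1637 ≈ -0.00061087)
(m + a)*(-1*2733 - 4944) = (3851 - 1/1637)*(-1*2733 - 4944) = 6304086*(-2733 - 4944)/1637 = (6304086/1637)*(-7677) = -48396468222/1637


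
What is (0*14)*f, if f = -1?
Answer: 0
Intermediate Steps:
(0*14)*f = (0*14)*(-1) = 0*(-1) = 0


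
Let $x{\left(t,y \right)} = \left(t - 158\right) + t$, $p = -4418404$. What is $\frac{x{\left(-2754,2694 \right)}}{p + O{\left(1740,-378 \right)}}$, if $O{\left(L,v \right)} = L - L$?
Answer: $\frac{2833}{2209202} \approx 0.0012824$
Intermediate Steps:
$O{\left(L,v \right)} = 0$
$x{\left(t,y \right)} = -158 + 2 t$ ($x{\left(t,y \right)} = \left(-158 + t\right) + t = -158 + 2 t$)
$\frac{x{\left(-2754,2694 \right)}}{p + O{\left(1740,-378 \right)}} = \frac{-158 + 2 \left(-2754\right)}{-4418404 + 0} = \frac{-158 - 5508}{-4418404} = \left(-5666\right) \left(- \frac{1}{4418404}\right) = \frac{2833}{2209202}$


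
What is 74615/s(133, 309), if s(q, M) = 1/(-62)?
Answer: -4626130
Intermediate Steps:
s(q, M) = -1/62
74615/s(133, 309) = 74615/(-1/62) = 74615*(-62) = -4626130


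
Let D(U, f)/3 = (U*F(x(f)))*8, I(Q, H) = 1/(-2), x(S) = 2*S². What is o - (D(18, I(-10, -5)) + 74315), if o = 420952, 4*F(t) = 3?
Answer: 346313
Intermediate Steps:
F(t) = ¾ (F(t) = (¼)*3 = ¾)
I(Q, H) = -½
D(U, f) = 18*U (D(U, f) = 3*((U*(¾))*8) = 3*((3*U/4)*8) = 3*(6*U) = 18*U)
o - (D(18, I(-10, -5)) + 74315) = 420952 - (18*18 + 74315) = 420952 - (324 + 74315) = 420952 - 1*74639 = 420952 - 74639 = 346313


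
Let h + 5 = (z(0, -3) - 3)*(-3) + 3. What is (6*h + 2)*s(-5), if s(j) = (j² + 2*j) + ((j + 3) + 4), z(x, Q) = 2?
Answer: 136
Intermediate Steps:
s(j) = 7 + j² + 3*j (s(j) = (j² + 2*j) + ((3 + j) + 4) = (j² + 2*j) + (7 + j) = 7 + j² + 3*j)
h = 1 (h = -5 + ((2 - 3)*(-3) + 3) = -5 + (-1*(-3) + 3) = -5 + (3 + 3) = -5 + 6 = 1)
(6*h + 2)*s(-5) = (6*1 + 2)*(7 + (-5)² + 3*(-5)) = (6 + 2)*(7 + 25 - 15) = 8*17 = 136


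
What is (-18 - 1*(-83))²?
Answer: 4225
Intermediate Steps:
(-18 - 1*(-83))² = (-18 + 83)² = 65² = 4225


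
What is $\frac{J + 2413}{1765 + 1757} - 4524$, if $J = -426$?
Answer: $- \frac{15931541}{3522} \approx -4523.4$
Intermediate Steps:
$\frac{J + 2413}{1765 + 1757} - 4524 = \frac{-426 + 2413}{1765 + 1757} - 4524 = \frac{1987}{3522} - 4524 = - \frac{15931541}{3522}$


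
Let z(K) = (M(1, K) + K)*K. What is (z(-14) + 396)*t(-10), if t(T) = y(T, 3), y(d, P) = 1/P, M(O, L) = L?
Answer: 788/3 ≈ 262.67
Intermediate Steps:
t(T) = 1/3
z(K) = 2*K**2 (z(K) = (K + K)*K = (2*K)*K = 2*K**2)
(z(-14) + 396)*t(-10) = (2*(-14)**2 + 396)*(1/3) = (2*196 + 396)*(1/3) = (392 + 396)*(1/3) = 788*(1/3) = 788/3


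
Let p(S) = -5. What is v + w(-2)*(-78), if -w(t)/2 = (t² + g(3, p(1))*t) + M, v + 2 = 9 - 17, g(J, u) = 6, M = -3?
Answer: -1726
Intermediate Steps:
v = -10 (v = -2 + (9 - 17) = -2 - 8 = -10)
w(t) = 6 - 12*t - 2*t² (w(t) = -2*((t² + 6*t) - 3) = -2*(-3 + t² + 6*t) = 6 - 12*t - 2*t²)
v + w(-2)*(-78) = -10 + (6 - 12*(-2) - 2*(-2)²)*(-78) = -10 + (6 + 24 - 2*4)*(-78) = -10 + (6 + 24 - 8)*(-78) = -10 + 22*(-78) = -10 - 1716 = -1726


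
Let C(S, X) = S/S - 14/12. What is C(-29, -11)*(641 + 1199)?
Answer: -920/3 ≈ -306.67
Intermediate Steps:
C(S, X) = -⅙ (C(S, X) = 1 - 14*1/12 = 1 - 7/6 = -⅙)
C(-29, -11)*(641 + 1199) = -(641 + 1199)/6 = -⅙*1840 = -920/3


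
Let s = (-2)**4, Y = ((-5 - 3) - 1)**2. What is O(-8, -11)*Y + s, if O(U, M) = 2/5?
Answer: 242/5 ≈ 48.400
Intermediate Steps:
O(U, M) = 2/5 (O(U, M) = 2*(1/5) = 2/5)
Y = 81 (Y = (-8 - 1)**2 = (-9)**2 = 81)
s = 16
O(-8, -11)*Y + s = (2/5)*81 + 16 = 162/5 + 16 = 242/5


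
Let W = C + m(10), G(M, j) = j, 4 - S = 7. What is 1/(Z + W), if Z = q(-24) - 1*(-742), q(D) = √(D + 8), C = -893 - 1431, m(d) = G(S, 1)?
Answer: -1581/2499577 - 4*I/2499577 ≈ -0.00063251 - 1.6003e-6*I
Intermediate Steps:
S = -3 (S = 4 - 1*7 = 4 - 7 = -3)
m(d) = 1
C = -2324
q(D) = √(8 + D)
W = -2323 (W = -2324 + 1 = -2323)
Z = 742 + 4*I (Z = √(8 - 24) - 1*(-742) = √(-16) + 742 = 4*I + 742 = 742 + 4*I ≈ 742.0 + 4.0*I)
1/(Z + W) = 1/((742 + 4*I) - 2323) = 1/(-1581 + 4*I) = (-1581 - 4*I)/2499577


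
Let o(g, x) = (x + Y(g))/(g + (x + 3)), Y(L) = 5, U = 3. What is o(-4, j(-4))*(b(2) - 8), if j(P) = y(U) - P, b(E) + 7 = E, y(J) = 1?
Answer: -65/2 ≈ -32.500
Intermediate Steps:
b(E) = -7 + E
j(P) = 1 - P
o(g, x) = (5 + x)/(3 + g + x) (o(g, x) = (x + 5)/(g + (x + 3)) = (5 + x)/(g + (3 + x)) = (5 + x)/(3 + g + x))
o(-4, j(-4))*(b(2) - 8) = ((5 + (1 - 1*(-4)))/(3 - 4 + (1 - 1*(-4))))*((-7 + 2) - 8) = ((5 + (1 + 4))/(3 - 4 + (1 + 4)))*(-5 - 8) = ((5 + 5)/(3 - 4 + 5))*(-13) = (10/4)*(-13) = ((¼)*10)*(-13) = (5/2)*(-13) = -65/2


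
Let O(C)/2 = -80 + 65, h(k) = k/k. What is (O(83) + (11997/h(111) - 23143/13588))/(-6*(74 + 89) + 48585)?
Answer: 162584453/646883916 ≈ 0.25133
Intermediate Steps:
h(k) = 1
O(C) = -30 (O(C) = 2*(-80 + 65) = 2*(-15) = -30)
(O(83) + (11997/h(111) - 23143/13588))/(-6*(74 + 89) + 48585) = (-30 + (11997/1 - 23143/13588))/(-6*(74 + 89) + 48585) = (-30 + (11997*1 - 23143*1/13588))/(-6*163 + 48585) = (-30 + (11997 - 23143/13588))/(-978 + 48585) = (-30 + 162992093/13588)/47607 = (162584453/13588)*(1/47607) = 162584453/646883916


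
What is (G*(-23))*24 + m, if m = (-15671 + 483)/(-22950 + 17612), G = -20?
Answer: 29473354/2669 ≈ 11043.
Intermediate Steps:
m = 7594/2669 (m = -15188/(-5338) = -15188*(-1/5338) = 7594/2669 ≈ 2.8453)
(G*(-23))*24 + m = -20*(-23)*24 + 7594/2669 = 460*24 + 7594/2669 = 11040 + 7594/2669 = 29473354/2669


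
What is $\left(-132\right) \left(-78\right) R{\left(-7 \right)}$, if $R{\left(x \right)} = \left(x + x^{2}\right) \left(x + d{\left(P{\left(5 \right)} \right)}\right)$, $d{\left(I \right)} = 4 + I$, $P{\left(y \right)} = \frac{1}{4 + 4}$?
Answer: $-1243242$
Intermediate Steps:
$P{\left(y \right)} = \frac{1}{8}$
$R{\left(x \right)} = \left(\frac{33}{8} + x\right) \left(x + x^{2}\right)$ ($R{\left(x \right)} = \left(x + x^{2}\right) \left(x + \left(4 + \frac{1}{8}\right)\right) = \left(x + x^{2}\right) \left(x + \frac{33}{8}\right) = \left(x + x^{2}\right) \left(\frac{33}{8} + x\right) = \left(\frac{33}{8} + x\right) \left(x + x^{2}\right)$)
$\left(-132\right) \left(-78\right) R{\left(-7 \right)} = \left(-132\right) \left(-78\right) \frac{1}{8} \left(-7\right) \left(33 + 8 \left(-7\right)^{2} + 41 \left(-7\right)\right) = 10296 \cdot \frac{1}{8} \left(-7\right) \left(33 + 8 \cdot 49 - 287\right) = 10296 \cdot \frac{1}{8} \left(-7\right) \left(33 + 392 - 287\right) = 10296 \cdot \frac{1}{8} \left(-7\right) 138 = 10296 \left(- \frac{483}{4}\right) = -1243242$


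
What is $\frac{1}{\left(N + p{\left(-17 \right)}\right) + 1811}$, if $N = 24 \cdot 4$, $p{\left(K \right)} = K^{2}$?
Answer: $\frac{1}{2196} \approx 0.00045537$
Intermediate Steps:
$N = 96$
$\frac{1}{\left(N + p{\left(-17 \right)}\right) + 1811} = \frac{1}{\left(96 + \left(-17\right)^{2}\right) + 1811} = \frac{1}{\left(96 + 289\right) + 1811} = \frac{1}{385 + 1811} = \frac{1}{2196}$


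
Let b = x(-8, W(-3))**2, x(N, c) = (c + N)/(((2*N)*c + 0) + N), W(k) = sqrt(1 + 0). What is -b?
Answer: -49/576 ≈ -0.085069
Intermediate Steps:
W(k) = 1 (W(k) = sqrt(1) = 1)
x(N, c) = (N + c)/(N + 2*N*c) (x(N, c) = (N + c)/((2*N*c + 0) + N) = (N + c)/(2*N*c + N) = (N + c)/(N + 2*N*c))
b = 49/576 (b = ((-8 + 1)/((-8)*(1 + 2*1)))**2 = (-1/8*(-7)/(1 + 2))**2 = (-1/8*(-7)/3)**2 = (-1/8*1/3*(-7))**2 = (7/24)**2 = 49/576 ≈ 0.085069)
-b = -1*49/576 = -49/576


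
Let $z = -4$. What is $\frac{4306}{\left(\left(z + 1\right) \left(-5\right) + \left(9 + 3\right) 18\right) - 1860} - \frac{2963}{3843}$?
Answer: $- \frac{263885}{77287} \approx -3.4144$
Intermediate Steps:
$\frac{4306}{\left(\left(z + 1\right) \left(-5\right) + \left(9 + 3\right) 18\right) - 1860} - \frac{2963}{3843} = \frac{4306}{\left(\left(-4 + 1\right) \left(-5\right) + \left(9 + 3\right) 18\right) - 1860} - \frac{2963}{3843} = \frac{4306}{\left(\left(-3\right) \left(-5\right) + 12 \cdot 18\right) - 1860} - \frac{2963}{3843} = \frac{4306}{\left(15 + 216\right) - 1860} - \frac{2963}{3843} = \frac{4306}{231 - 1860} - \frac{2963}{3843} = \frac{4306}{-1629} - \frac{2963}{3843} = 4306 \left(- \frac{1}{1629}\right) - \frac{2963}{3843} = - \frac{4306}{1629} - \frac{2963}{3843} = - \frac{263885}{77287}$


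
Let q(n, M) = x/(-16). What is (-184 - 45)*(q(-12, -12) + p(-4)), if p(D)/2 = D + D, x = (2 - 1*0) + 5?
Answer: 60227/16 ≈ 3764.2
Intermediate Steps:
x = 7 (x = (2 + 0) + 5 = 2 + 5 = 7)
p(D) = 4*D (p(D) = 2*(D + D) = 2*(2*D) = 4*D)
q(n, M) = -7/16 (q(n, M) = 7/(-16) = 7*(-1/16) = -7/16)
(-184 - 45)*(q(-12, -12) + p(-4)) = (-184 - 45)*(-7/16 + 4*(-4)) = -229*(-7/16 - 16) = -229*(-263/16) = 60227/16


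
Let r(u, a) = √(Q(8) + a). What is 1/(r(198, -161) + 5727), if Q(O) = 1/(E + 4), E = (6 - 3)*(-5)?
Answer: 62997/360785591 - 2*I*√4873/360785591 ≈ 0.00017461 - 3.8697e-7*I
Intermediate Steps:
E = -15 (E = 3*(-5) = -15)
Q(O) = -1/11 (Q(O) = 1/(-15 + 4) = 1/(-11) = -1/11)
r(u, a) = √(-1/11 + a)
1/(r(198, -161) + 5727) = 1/(√(-11 + 121*(-161))/11 + 5727) = 1/(√(-11 - 19481)/11 + 5727) = 1/(√(-19492)/11 + 5727) = 1/((2*I*√4873)/11 + 5727) = 1/(2*I*√4873/11 + 5727) = 1/(5727 + 2*I*√4873/11)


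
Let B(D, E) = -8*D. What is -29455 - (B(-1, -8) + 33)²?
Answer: -31136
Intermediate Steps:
-29455 - (B(-1, -8) + 33)² = -29455 - (-8*(-1) + 33)² = -29455 - (8 + 33)² = -29455 - 1*41² = -29455 - 1*1681 = -29455 - 1681 = -31136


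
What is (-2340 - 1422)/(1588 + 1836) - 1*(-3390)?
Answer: 5801799/1712 ≈ 3388.9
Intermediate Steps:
(-2340 - 1422)/(1588 + 1836) - 1*(-3390) = -3762/3424 + 3390 = -3762*1/3424 + 3390 = -1881/1712 + 3390 = 5801799/1712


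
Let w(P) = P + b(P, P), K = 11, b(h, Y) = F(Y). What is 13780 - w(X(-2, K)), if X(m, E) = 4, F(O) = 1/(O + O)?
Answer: 110207/8 ≈ 13776.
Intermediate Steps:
F(O) = 1/(2*O)
b(h, Y) = 1/(2*Y)
w(P) = P + 1/(2*P)
13780 - w(X(-2, K)) = 13780 - (4 + (½)/4) = 13780 - (4 + (½)*(¼)) = 13780 - (4 + ⅛) = 13780 - 1*33/8 = 13780 - 33/8 = 110207/8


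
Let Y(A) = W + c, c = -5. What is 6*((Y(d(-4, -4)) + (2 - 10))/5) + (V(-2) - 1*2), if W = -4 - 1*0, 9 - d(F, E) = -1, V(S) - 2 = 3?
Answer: -87/5 ≈ -17.400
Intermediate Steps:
V(S) = 5 (V(S) = 2 + 3 = 5)
d(F, E) = 10 (d(F, E) = 9 - 1*(-1) = 9 + 1 = 10)
W = -4 (W = -4 + 0 = -4)
Y(A) = -9 (Y(A) = -4 - 5 = -9)
6*((Y(d(-4, -4)) + (2 - 10))/5) + (V(-2) - 1*2) = 6*((-9 + (2 - 10))/5) + (5 - 1*2) = 6*((-9 - 8)*(1/5)) + (5 - 2) = 6*(-17*1/5) + 3 = 6*(-17/5) + 3 = -102/5 + 3 = -87/5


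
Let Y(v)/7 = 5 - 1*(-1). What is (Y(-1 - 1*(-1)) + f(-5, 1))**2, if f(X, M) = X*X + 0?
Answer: 4489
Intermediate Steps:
f(X, M) = X**2 (f(X, M) = X**2 + 0 = X**2)
Y(v) = 42 (Y(v) = 7*(5 - 1*(-1)) = 7*(5 + 1) = 7*6 = 42)
(Y(-1 - 1*(-1)) + f(-5, 1))**2 = (42 + (-5)**2)**2 = (42 + 25)**2 = 67**2 = 4489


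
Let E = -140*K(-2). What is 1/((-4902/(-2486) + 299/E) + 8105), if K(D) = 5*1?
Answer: 870100/7053504543 ≈ 0.00012336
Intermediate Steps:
K(D) = 5
E = -700 (E = -140*5 = -700)
1/((-4902/(-2486) + 299/E) + 8105) = 1/((-4902/(-2486) + 299/(-700)) + 8105) = 1/((-4902*(-1/2486) + 299*(-1/700)) + 8105) = 1/((2451/1243 - 299/700) + 8105) = 1/(1344043/870100 + 8105) = 1/(7053504543/870100) = 870100/7053504543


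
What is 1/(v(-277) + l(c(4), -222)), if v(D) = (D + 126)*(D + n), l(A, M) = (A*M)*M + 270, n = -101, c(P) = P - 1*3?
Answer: 1/106632 ≈ 9.3780e-6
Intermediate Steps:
c(P) = -3 + P (c(P) = P - 3 = -3 + P)
l(A, M) = 270 + A*M² (l(A, M) = A*M² + 270 = 270 + A*M²)
v(D) = (-101 + D)*(126 + D) (v(D) = (D + 126)*(D - 101) = (126 + D)*(-101 + D) = (-101 + D)*(126 + D))
1/(v(-277) + l(c(4), -222)) = 1/((-12726 + (-277)² + 25*(-277)) + (270 + (-3 + 4)*(-222)²)) = 1/((-12726 + 76729 - 6925) + (270 + 1*49284)) = 1/(57078 + (270 + 49284)) = 1/(57078 + 49554) = 1/106632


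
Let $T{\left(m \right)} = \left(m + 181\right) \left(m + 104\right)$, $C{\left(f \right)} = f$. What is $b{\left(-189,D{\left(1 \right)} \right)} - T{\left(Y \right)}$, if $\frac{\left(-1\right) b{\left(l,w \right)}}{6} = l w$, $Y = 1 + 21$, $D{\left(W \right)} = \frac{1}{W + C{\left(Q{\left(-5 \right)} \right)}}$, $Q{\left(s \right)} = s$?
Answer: $- \frac{51723}{2} \approx -25862.0$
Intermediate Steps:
$D{\left(W \right)} = \frac{1}{-5 + W}$ ($D{\left(W \right)} = \frac{1}{W - 5} = \frac{1}{-5 + W}$)
$Y = 22$
$b{\left(l,w \right)} = - 6 l w$
$T{\left(m \right)} = \left(104 + m\right) \left(181 + m\right)$ ($T{\left(m \right)} = \left(181 + m\right) \left(104 + m\right) = \left(104 + m\right) \left(181 + m\right)$)
$b{\left(-189,D{\left(1 \right)} \right)} - T{\left(Y \right)} = \left(-6\right) \left(-189\right) \frac{1}{-5 + 1} - \left(18824 + 22^{2} + 285 \cdot 22\right) = \left(-6\right) \left(-189\right) \frac{1}{-4} - \left(18824 + 484 + 6270\right) = \left(-6\right) \left(-189\right) \left(- \frac{1}{4}\right) - 25578 = - \frac{567}{2} - 25578 = - \frac{51723}{2}$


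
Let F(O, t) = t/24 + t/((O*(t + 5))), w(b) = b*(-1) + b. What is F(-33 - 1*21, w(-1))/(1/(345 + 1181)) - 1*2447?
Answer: -2447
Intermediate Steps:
w(b) = 0 (w(b) = -b + b = 0)
F(O, t) = t/24 + t/(O*(5 + t)) (F(O, t) = t*(1/24) + t/((O*(5 + t))) = t/24 + t*(1/(O*(5 + t))) = t/24 + t/(O*(5 + t)))
F(-33 - 1*21, w(-1))/(1/(345 + 1181)) - 1*2447 = ((1/24)*0*(24 + 5*(-33 - 1*21) + (-33 - 1*21)*0)/(-33 - 1*21*(5 + 0)))/(1/(345 + 1181)) - 1*2447 = ((1/24)*0*(24 + 5*(-33 - 21) + (-33 - 21)*0)/(-33 - 21*5))/(1/1526) - 2447 = ((1/24)*0*(⅕)*(24 + 5*(-54) - 54*0)/(-54))/(1/1526) - 2447 = ((1/24)*0*(-1/54)*(⅕)*(24 - 270 + 0))*1526 - 2447 = ((1/24)*0*(-1/54)*(⅕)*(-246))*1526 - 2447 = 0*1526 - 2447 = 0 - 2447 = -2447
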